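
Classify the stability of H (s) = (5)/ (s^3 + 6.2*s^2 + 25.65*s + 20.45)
Denominator: s^3 + 6.2*s^2 + 25.65*s + 20.45 = (s + 1)(s^2 + 5.2*s + 20.45). Poles: -1, -2.6 + 3.7j, -2.6 - 3.7j. Stable (all poles in LHP)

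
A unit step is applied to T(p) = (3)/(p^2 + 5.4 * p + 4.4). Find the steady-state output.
FVT: lim_{t→∞} y(t) = lim_{p→0} p*Y(p) where Y(p) = T(p)/p.
= lim_{p→0} T(p) = T(0) = num(0)/den(0) = 3/4.4 = 0.6818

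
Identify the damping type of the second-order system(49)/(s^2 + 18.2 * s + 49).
Standard form: ωn²/(s²+2ζωn·s+ωn²) gives ωn=7, ζ=1.3.
Overdamped (ζ = 1.3 > 1)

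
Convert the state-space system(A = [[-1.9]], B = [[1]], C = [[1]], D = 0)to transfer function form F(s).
F(s) = C(sI - A)⁻¹B + D.
Characteristic polynomial det(sI - A) = s + 1.9.
Numerator from C·adj(sI-A)·B + D·det(sI-A) = 1.
F(s) = (1)/(s + 1.9)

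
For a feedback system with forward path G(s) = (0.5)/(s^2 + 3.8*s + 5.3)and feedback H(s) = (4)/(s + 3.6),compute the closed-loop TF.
Closed-loop T = G/(1+GH).
Numerator: G_num * H_den = 0.5*s + 1.8.
Denominator: G_den * H_den + G_num * H_num = (s^3 + 7.4*s^2 + 18.98*s + 19.08) + (2) = s^3 + 7.4*s^2 + 18.98*s + 21.08.
T(s) = (0.5*s + 1.8)/(s^3 + 7.4*s^2 + 18.98*s + 21.08)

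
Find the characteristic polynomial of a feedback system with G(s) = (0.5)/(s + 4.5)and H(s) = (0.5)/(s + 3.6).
Characteristic poly = G_den * H_den + G_num * H_num = (s^2 + 8.1*s + 16.2) + (0.25) = s^2 + 8.1*s + 16.45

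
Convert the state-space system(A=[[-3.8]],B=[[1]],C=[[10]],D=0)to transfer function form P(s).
P(s) = C(sI - A)⁻¹B + D.
Characteristic polynomial det(sI - A) = s + 3.8.
Numerator from C·adj(sI-A)·B + D·det(sI-A) = 10.
P(s) = (10)/(s + 3.8)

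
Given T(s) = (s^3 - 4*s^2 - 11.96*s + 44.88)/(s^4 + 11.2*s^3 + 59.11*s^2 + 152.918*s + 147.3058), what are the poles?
Set denominator = 0: s^4 + 11.2*s^3 + 59.11*s^2 + 152.918*s + 147.3058 = (s + 2.3)(s + 3.1)(s^2 + 5.8*s + 20.66) = 0 → Poles: -2.3, -2.9 + 3.5j, -2.9 - 3.5j, -3.1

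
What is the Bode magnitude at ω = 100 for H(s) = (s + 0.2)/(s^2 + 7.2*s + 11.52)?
Substitute s = j*100: H(j100) = 0.000698012 - 0.00996122j.
|H(j100)| = sqrt(Re² + Im²) = 0.009986.
20*log₁₀(0.009986) = -40.01 dB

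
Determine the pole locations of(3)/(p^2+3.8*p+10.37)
Set denominator = 0: p^2 + 3.8*p + 10.37 = 0 → Poles: -1.9 + 2.6j, -1.9 - 2.6j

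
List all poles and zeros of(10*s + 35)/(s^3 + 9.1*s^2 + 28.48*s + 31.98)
Set denominator = 0: s^3 + 9.1*s^2 + 28.48*s + 31.98 = (s + 3.9)(s^2 + 5.2*s + 8.2) = 0 → Poles: -2.6 + 1.2j, -2.6 - 1.2j, -3.9
Set numerator = 0: 10*s + 35 = 0 → Zeros: -3.5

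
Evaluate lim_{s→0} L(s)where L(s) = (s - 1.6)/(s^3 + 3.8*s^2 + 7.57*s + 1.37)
DC gain = L(0) = num(0)/den(0) = -1.6/1.37 = -1.168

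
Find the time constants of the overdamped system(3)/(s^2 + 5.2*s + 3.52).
Overdamped: real poles at -0.8, -4.4. τ = -1/pole → τ₁ = 1.25, τ₂ = 0.2273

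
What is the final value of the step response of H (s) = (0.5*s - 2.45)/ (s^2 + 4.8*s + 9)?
FVT: lim_{t→∞} y(t) = lim_{s→0} s*Y(s) where Y(s) = H(s)/s.
= lim_{s→0} H(s) = H(0) = num(0)/den(0) = -2.45/9 = -0.2722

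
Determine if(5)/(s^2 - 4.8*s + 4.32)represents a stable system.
Denominator: s^2 - 4.8*s + 4.32 = (s - 1.2)(s - 3.6). Poles: 1.2, 3.6. All Re(p)<0: No (unstable)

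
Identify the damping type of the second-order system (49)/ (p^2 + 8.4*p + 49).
Standard form: ωn²/(p²+2ζωn·p+ωn²) gives ωn=7, ζ=0.6.
Underdamped (ζ = 0.6 < 1)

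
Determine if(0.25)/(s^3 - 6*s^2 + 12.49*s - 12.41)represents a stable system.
Denominator: s^3 - 6*s^2 + 12.49*s - 12.41 = (s - 3.4)(s^2 - 2.6*s + 3.65). Poles: 1.3 + 1.4j, 1.3 - 1.4j, 3.4. All Re(p)<0: No (unstable)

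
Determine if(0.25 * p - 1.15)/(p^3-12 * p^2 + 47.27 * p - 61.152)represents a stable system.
Denominator: p^3 - 12*p^2 + 47.27*p - 61.152 = (p - 3.9)(p - 3.2)(p - 4.9). Poles: 3.2, 3.9, 4.9. All Re(p)<0: No (unstable)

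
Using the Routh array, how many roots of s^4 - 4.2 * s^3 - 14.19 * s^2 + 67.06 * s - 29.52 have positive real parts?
Routh array:
s^4: [1, -14.19, -29.52]; s^3: [-4.2, 67.06]; s^2: [1.77667, -29.52]; s^1: [-2.72462]; s^0: [-29.52]
First column: [1, -4.2, 1.77667, -2.72462, -29.52]. Sign changes = RHP roots = 3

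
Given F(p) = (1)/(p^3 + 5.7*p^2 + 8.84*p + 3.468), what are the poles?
Set denominator = 0: p^3 + 5.7*p^2 + 8.84*p + 3.468 = (p + 0.6)(p + 1.7)(p + 3.4) = 0 → Poles: -0.6, -1.7, -3.4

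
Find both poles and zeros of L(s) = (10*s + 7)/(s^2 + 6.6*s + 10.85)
Set denominator = 0: s^2 + 6.6*s + 10.85 = (s + 3.5)(s + 3.1) = 0 → Poles: -3.1, -3.5
Set numerator = 0: 10*s + 7 = 0 → Zeros: -0.7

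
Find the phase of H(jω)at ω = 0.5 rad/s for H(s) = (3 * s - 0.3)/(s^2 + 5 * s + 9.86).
Substitute s = j*0.5: H(j0.5) = 0.00879292 + 0.1538j.
∠H(j0.5) = atan2(Im, Re) = atan2(0.1538, 0.00879292) = 86.73°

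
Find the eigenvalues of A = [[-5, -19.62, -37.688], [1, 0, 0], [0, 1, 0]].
Eigenvalues solve det(λI - A) = 0.
Characteristic polynomial: λ^3 + 5*λ^2 + 19.62*λ + 37.688 = 0.
Factor: (λ + 2.8)(λ^2 + 2.2*λ + 13.46) = 0.
Roots: -1.1 + 3.5j, -1.1 - 3.5j, -2.8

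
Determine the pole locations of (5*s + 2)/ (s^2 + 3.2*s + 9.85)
Set denominator = 0: s^2 + 3.2*s + 9.85 = 0 → Poles: -1.6 + 2.7j, -1.6 - 2.7j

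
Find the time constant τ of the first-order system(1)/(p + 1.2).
First-order system: τ = -1/pole. Pole = -1.2. τ = -1/(-1.2) = 0.8333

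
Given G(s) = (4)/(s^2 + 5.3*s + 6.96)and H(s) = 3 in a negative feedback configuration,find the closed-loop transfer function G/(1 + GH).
Closed-loop T = G/(1+GH).
Numerator: G_num * H_den = 4.
Denominator: G_den * H_den + G_num * H_num = (s^2 + 5.3*s + 6.96) + (12) = s^2 + 5.3*s + 18.96.
T(s) = (4)/(s^2 + 5.3*s + 18.96)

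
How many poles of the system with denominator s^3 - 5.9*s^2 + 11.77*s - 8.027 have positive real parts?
s^3 - 5.9*s^2 + 11.77*s - 8.027 = (s - 2.3)(s^2 - 3.6*s + 3.49). Poles: 1.8 + 0.5j, 1.8 - 0.5j, 2.3. RHP poles (Re>0): 3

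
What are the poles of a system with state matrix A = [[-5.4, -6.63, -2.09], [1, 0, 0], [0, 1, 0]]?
Eigenvalues solve det(λI - A) = 0.
Characteristic polynomial: λ^3 + 5.4*λ^2 + 6.63*λ + 2.09 = 0.
Factor: (λ + 3.8)(λ + 0.5)(λ + 1.1) = 0.
Roots: -0.5, -1.1, -3.8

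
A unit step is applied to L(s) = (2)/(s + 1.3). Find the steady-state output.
FVT: lim_{t→∞} y(t) = lim_{s→0} s*Y(s) where Y(s) = L(s)/s.
= lim_{s→0} L(s) = L(0) = num(0)/den(0) = 2/1.3 = 1.538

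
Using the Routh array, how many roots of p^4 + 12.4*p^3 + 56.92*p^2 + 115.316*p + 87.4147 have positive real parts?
Routh array:
p^4: [1, 56.92, 87.4147]; p^3: [12.4, 115.316]; p^2: [47.6203, 87.4147]; p^1: [92.5538]; p^0: [87.4147]
First column: [1, 12.4, 47.6203, 92.5538, 87.4147]. Sign changes = RHP roots = 0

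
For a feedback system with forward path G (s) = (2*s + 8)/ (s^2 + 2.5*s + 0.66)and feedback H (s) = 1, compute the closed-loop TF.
Closed-loop T = G/(1+GH).
Numerator: G_num * H_den = 2*s + 8.
Denominator: G_den * H_den + G_num * H_num = (s^2 + 2.5*s + 0.66) + (2*s + 8) = s^2 + 4.5*s + 8.66.
T(s) = (2*s + 8)/(s^2 + 4.5*s + 8.66)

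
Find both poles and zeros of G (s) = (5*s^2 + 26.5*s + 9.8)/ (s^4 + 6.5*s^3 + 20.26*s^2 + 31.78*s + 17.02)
Set denominator = 0: s^4 + 6.5*s^3 + 20.26*s^2 + 31.78*s + 17.02 = (s + 2.3)(s + 1)(s^2 + 3.2*s + 7.4) = 0 → Poles: -1, -1.6 + 2.2j, -1.6 - 2.2j, -2.3
Set numerator = 0: 5*s^2 + 26.5*s + 9.8 = 5*(s + 0.4)(s + 4.9) = 0 → Zeros: -0.4, -4.9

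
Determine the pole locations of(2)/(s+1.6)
Set denominator = 0: s + 1.6 = 0 → Poles: -1.6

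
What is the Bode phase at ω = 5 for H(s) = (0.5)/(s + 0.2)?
Substitute s = j*5: H(j5) = 0.00399361 - 0.0998403j.
∠H(j5) = atan2(Im, Re) = atan2(-0.0998403, 0.00399361) = -87.71°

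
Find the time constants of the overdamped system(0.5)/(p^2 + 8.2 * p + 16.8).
Overdamped: real poles at -4.2, -4. τ = -1/pole → τ₁ = 0.2381, τ₂ = 0.25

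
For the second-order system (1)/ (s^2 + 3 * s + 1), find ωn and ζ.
Standard form: ωn²/(s²+2ζωn·s+ωn²).
const=1=ωn² → ωn=1, s coeff=3=2ζωn → ζ=1.5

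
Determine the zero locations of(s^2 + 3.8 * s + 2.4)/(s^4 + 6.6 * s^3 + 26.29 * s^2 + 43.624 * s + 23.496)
Set numerator = 0: s^2 + 3.8*s + 2.4 = (s + 0.8)(s + 3) = 0 → Zeros: -0.8, -3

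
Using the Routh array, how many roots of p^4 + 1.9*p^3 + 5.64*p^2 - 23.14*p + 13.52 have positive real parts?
Routh array:
p^4: [1, 5.64, 13.52]; p^3: [1.9, -23.14]; p^2: [17.8189, 13.52]; p^1: [-24.5816]; p^0: [13.52]
First column: [1, 1.9, 17.8189, -24.5816, 13.52]. Sign changes = RHP roots = 2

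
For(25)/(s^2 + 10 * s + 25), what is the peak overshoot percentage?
Standard form: ωn²/(s²+2ζωn·s+ωn²) → ωn = 5, ζ = 1.
ζ ≥ 1, so the response is non-oscillatory: peak overshoot = 0%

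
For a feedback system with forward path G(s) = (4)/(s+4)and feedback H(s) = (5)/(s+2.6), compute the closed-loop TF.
Closed-loop T = G/(1+GH).
Numerator: G_num * H_den = 4*s + 10.4.
Denominator: G_den * H_den + G_num * H_num = (s^2 + 6.6*s + 10.4) + (20) = s^2 + 6.6*s + 30.4.
T(s) = (4*s + 10.4)/(s^2 + 6.6*s + 30.4)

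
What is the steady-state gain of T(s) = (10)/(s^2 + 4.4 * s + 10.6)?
DC gain = T(0) = num(0)/den(0) = 10/10.6 = 0.9434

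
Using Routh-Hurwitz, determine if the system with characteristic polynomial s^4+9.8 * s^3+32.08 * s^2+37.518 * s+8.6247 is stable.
Routh array:
s^4: [1, 32.08, 8.6247]; s^3: [9.8, 37.518]; s^2: [28.2516, 8.6247]; s^1: [34.5262]; s^0: [8.6247]
First column: [1, 9.8, 28.2516, 34.5262, 8.6247]. Sign changes = 0.
Yes, stable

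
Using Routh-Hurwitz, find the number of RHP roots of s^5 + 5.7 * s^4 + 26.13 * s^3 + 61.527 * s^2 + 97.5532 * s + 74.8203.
Routh array:
s^5: [1, 26.13, 97.5532]; s^4: [5.7, 61.527, 74.8203]; s^3: [15.3358, 84.4268]; s^2: [30.1473, 74.8203]; s^1: [46.3661]; s^0: [74.8203]
First column: [1, 5.7, 15.3358, 30.1473, 46.3661, 74.8203]. Sign changes = RHP roots = 0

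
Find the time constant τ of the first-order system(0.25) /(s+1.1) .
First-order system: τ = -1/pole. Pole = -1.1. τ = -1/(-1.1) = 0.9091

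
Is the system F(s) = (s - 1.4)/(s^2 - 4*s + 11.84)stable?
Denominator: s^2 - 4*s + 11.84. Poles: 2 + 2.8j, 2 - 2.8j. All Re(p)<0: No (unstable)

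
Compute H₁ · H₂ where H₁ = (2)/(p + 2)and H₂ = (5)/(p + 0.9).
Series: H = H₁ · H₂ = (n₁·n₂)/(d₁·d₂).
Num: n₁·n₂ = 10. Den: d₁·d₂ = p^2 + 2.9*p + 1.8.
H(p) = (10)/(p^2 + 2.9*p + 1.8)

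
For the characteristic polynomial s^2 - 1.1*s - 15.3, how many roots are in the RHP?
s^2 - 1.1*s - 15.3 = (s - 4.5)(s + 3.4). Poles: -3.4, 4.5. RHP poles (Re>0): 1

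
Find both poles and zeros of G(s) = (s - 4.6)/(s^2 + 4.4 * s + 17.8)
Set denominator = 0: s^2 + 4.4*s + 17.8 = 0 → Poles: -2.2 + 3.6j, -2.2 - 3.6j
Set numerator = 0: s - 4.6 = 0 → Zeros: 4.6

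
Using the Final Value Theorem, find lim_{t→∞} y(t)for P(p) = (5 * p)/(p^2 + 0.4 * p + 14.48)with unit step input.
FVT: lim_{t→∞} y(t) = lim_{p→0} p*Y(p) where Y(p) = P(p)/p.
= lim_{p→0} P(p) = P(0) = num(0)/den(0) = 0/14.48 = 0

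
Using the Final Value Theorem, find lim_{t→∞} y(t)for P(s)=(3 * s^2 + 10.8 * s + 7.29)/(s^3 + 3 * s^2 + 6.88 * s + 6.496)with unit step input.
FVT: lim_{t→∞} y(t) = lim_{s→0} s*Y(s) where Y(s) = P(s)/s.
= lim_{s→0} P(s) = P(0) = num(0)/den(0) = 7.29/6.496 = 1.122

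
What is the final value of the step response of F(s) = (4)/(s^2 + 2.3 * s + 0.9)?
FVT: lim_{t→∞} y(t) = lim_{s→0} s*Y(s) where Y(s) = F(s)/s.
= lim_{s→0} F(s) = F(0) = num(0)/den(0) = 4/0.9 = 4.444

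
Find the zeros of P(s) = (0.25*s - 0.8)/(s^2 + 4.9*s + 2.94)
Set numerator = 0: 0.25*s - 0.8 = 0 → Zeros: 3.2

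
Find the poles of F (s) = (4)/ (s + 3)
Set denominator = 0: s + 3 = 0 → Poles: -3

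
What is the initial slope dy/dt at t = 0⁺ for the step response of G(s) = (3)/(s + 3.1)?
IVT: y'(0⁺) = lim_{s→∞} s²·Y(s) = lim_{s→∞} s·G(s).
deg(num) = 0, deg(den) = 1, relative degree = 1, so s·G(s) → (leading num)/(leading den) = 3/1 = 3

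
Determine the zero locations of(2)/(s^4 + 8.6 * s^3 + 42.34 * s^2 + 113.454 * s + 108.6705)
Numerator is a nonzero constant (2) → Zeros: none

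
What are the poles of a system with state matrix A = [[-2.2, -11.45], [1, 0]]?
Eigenvalues solve det(λI - A) = 0.
Characteristic polynomial: λ^2 + 2.2*λ + 11.45 = 0.
Roots: -1.1 + 3.2j, -1.1 - 3.2j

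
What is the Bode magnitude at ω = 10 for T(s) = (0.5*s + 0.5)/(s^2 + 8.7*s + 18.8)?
Substitute s = j*10: T(j10) = 0.0278483 - 0.0317389j.
|T(j10)| = sqrt(Re² + Im²) = 0.04222.
20*log₁₀(0.04222) = -27.49 dB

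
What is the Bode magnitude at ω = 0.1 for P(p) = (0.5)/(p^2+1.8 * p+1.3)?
Substitute p = j*0.1: P(j0.1) = 0.380195 - 0.0530504j.
|P(j0.1)| = sqrt(Re² + Im²) = 0.3839.
20*log₁₀(0.3839) = -8.32 dB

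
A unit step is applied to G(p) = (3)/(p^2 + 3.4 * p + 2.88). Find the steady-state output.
FVT: lim_{t→∞} y(t) = lim_{p→0} p*Y(p) where Y(p) = G(p)/p.
= lim_{p→0} G(p) = G(0) = num(0)/den(0) = 3/2.88 = 1.042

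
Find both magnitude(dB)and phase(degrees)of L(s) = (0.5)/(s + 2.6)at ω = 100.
Substitute s = j*100: L(j100) = 0.000129912 - 0.00499662j.
|L| = 20*log₁₀(sqrt(Re²+Im²)) = -46.02 dB.
∠L = atan2(Im, Re) = -88.51°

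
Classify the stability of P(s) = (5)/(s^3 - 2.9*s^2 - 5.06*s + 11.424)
Denominator: s^3 - 2.9*s^2 - 5.06*s + 11.424 = (s - 3.4)(s + 2.1)(s - 1.6). Poles: -2.1, 1.6, 3.4. Unstable (2 pole(s) in RHP)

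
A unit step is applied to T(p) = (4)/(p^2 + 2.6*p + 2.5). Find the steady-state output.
FVT: lim_{t→∞} y(t) = lim_{p→0} p*Y(p) where Y(p) = T(p)/p.
= lim_{p→0} T(p) = T(0) = num(0)/den(0) = 4/2.5 = 1.6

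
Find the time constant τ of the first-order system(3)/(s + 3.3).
First-order system: τ = -1/pole. Pole = -3.3. τ = -1/(-3.3) = 0.303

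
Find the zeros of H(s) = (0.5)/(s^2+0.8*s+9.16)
Numerator is a nonzero constant (0.5) → Zeros: none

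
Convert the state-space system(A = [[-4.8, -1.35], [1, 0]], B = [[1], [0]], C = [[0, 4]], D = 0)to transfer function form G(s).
G(s) = C(sI - A)⁻¹B + D.
Characteristic polynomial det(sI - A) = s^2 + 4.8*s + 1.35.
Numerator from C·adj(sI-A)·B + D·det(sI-A) = 4.
G(s) = (4)/(s^2 + 4.8*s + 1.35)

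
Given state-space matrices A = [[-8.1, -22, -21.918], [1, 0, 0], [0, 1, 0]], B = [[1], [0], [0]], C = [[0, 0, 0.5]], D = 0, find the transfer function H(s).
H(s) = C(sI - A)⁻¹B + D.
Characteristic polynomial det(sI - A) = s^3 + 8.1*s^2 + 22*s + 21.918.
Numerator from C·adj(sI-A)·B + D·det(sI-A) = 0.5.
H(s) = (0.5)/(s^3 + 8.1*s^2 + 22*s + 21.918)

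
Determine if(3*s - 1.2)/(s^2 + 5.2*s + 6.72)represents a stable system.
Denominator: s^2 + 5.2*s + 6.72 = (s + 2.4)(s + 2.8). Poles: -2.4, -2.8. All Re(p)<0: Yes (stable)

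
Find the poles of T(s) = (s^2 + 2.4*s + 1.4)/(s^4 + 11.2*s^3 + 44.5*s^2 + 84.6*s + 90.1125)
Set denominator = 0: s^4 + 11.2*s^3 + 44.5*s^2 + 84.6*s + 90.1125 = (s + 4.5)(s + 4.5)(s^2 + 2.2*s + 4.45) = 0 → Poles: -1.1 + 1.8j, -1.1 - 1.8j, -4.5, -4.5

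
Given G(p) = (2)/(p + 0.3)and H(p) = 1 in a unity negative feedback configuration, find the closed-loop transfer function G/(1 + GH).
Closed-loop T = G/(1+GH).
Numerator: G_num * H_den = 2.
Denominator: G_den * H_den + G_num * H_num = (p + 0.3) + (2) = p + 2.3.
T(p) = (2)/(p + 2.3)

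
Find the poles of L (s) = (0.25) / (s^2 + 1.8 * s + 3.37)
Set denominator = 0: s^2 + 1.8*s + 3.37 = 0 → Poles: -0.9 + 1.6j, -0.9 - 1.6j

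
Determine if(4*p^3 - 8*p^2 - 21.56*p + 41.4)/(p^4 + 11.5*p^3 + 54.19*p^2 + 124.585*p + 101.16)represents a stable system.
Denominator: p^4 + 11.5*p^3 + 54.19*p^2 + 124.585*p + 101.16 = (p + 4.5)(p + 1.6)(p^2 + 5.4*p + 14.05). Poles: -1.6, -2.7 + 2.6j, -2.7 - 2.6j, -4.5. All Re(p)<0: Yes (stable)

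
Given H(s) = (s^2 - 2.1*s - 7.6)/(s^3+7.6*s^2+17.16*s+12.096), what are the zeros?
Set numerator = 0: s^2 - 2.1*s - 7.6 = (s + 1.9)(s - 4) = 0 → Zeros: -1.9, 4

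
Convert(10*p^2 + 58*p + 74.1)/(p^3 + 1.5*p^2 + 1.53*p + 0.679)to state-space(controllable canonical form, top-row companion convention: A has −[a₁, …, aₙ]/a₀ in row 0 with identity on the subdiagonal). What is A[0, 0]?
Reachable canonical form for den = p^3 + 1.5*p^2 + 1.53*p + 0.679: top row of A = -[a₁,a₂,...,aₙ]/a₀, ones on the subdiagonal, zeros elsewhere.
A = [[-1.5, -1.53, -0.679], [1, 0, 0], [0, 1, 0]].
A[0,0] = -1.5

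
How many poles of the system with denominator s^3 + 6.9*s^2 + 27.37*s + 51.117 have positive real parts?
s^3 + 6.9*s^2 + 27.37*s + 51.117 = (s + 3.3)(s^2 + 3.6*s + 15.49). Poles: -1.8 + 3.5j, -1.8 - 3.5j, -3.3. RHP poles (Re>0): 0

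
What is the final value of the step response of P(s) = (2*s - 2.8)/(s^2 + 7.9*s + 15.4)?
FVT: lim_{t→∞} y(t) = lim_{s→0} s*Y(s) where Y(s) = P(s)/s.
= lim_{s→0} P(s) = P(0) = num(0)/den(0) = -2.8/15.4 = -0.1818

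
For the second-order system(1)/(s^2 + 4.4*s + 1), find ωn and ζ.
Standard form: ωn²/(s²+2ζωn·s+ωn²).
const=1=ωn² → ωn=1, s coeff=4.4=2ζωn → ζ=2.2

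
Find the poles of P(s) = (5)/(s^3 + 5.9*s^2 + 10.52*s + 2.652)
Set denominator = 0: s^3 + 5.9*s^2 + 10.52*s + 2.652 = (s + 0.3)(s^2 + 5.6*s + 8.84) = 0 → Poles: -0.3, -2.8 + 1j, -2.8 - 1j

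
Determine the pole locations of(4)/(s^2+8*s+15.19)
Set denominator = 0: s^2 + 8*s + 15.19 = (s + 3.1)(s + 4.9) = 0 → Poles: -3.1, -4.9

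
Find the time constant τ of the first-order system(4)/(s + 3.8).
First-order system: τ = -1/pole. Pole = -3.8. τ = -1/(-3.8) = 0.2632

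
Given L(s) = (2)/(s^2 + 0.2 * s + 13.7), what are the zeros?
Numerator is a nonzero constant (2) → Zeros: none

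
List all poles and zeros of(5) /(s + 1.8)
Set denominator = 0: s + 1.8 = 0 → Poles: -1.8
Numerator is a nonzero constant (5) → Zeros: none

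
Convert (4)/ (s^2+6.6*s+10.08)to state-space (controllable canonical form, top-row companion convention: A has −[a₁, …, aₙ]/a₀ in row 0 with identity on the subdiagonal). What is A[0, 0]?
Reachable canonical form for den = s^2 + 6.6*s + 10.08: top row of A = -[a₁,a₂,...,aₙ]/a₀, ones on the subdiagonal, zeros elsewhere.
A = [[-6.6, -10.08], [1, 0]].
A[0,0] = -6.6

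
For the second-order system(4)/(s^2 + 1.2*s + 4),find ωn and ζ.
Standard form: ωn²/(s²+2ζωn·s+ωn²).
const=4=ωn² → ωn=2, s coeff=1.2=2ζωn → ζ=0.3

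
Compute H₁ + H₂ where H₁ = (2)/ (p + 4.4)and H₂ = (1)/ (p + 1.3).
Parallel: H = H₁ + H₂ = (n₁·d₂ + n₂·d₁)/(d₁·d₂).
n₁·d₂ = 2*p + 2.6. n₂·d₁ = p + 4.4. Sum = 3*p + 7. d₁·d₂ = p^2 + 5.7*p + 5.72.
H(p) = (3*p + 7)/(p^2 + 5.7*p + 5.72)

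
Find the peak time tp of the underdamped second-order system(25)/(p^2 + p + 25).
Standard form: ωn²/(p²+2ζωn·p+ωn²) → ωn = 5, ζ = 0.1.
ωd = ωn·√(1-ζ²) = 5·√(1-0.1²) = 4.975.
tp = π/ωd = π/4.975 = 0.6315 s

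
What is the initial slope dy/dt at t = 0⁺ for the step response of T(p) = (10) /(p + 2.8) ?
IVT: y'(0⁺) = lim_{p→∞} p²·Y(p) = lim_{p→∞} p·T(p).
deg(num) = 0, deg(den) = 1, relative degree = 1, so p·T(p) → (leading num)/(leading den) = 10/1 = 10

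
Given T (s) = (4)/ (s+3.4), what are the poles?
Set denominator = 0: s + 3.4 = 0 → Poles: -3.4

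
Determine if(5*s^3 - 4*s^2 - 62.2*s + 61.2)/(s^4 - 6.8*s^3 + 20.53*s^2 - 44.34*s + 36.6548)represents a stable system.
Denominator: s^4 - 6.8*s^3 + 20.53*s^2 - 44.34*s + 36.6548 = (s - 3.8)(s - 1.4)(s^2 - 1.6*s + 6.89). Poles: 0.8 + 2.5j, 0.8 - 2.5j, 1.4, 3.8. All Re(p)<0: No (unstable)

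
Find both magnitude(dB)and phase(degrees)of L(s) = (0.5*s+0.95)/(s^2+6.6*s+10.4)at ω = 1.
Substitute s = j*1: L(j1) = 0.0927077 - 0.0119012j.
|L| = 20*log₁₀(sqrt(Re²+Im²)) = -20.59 dB.
∠L = atan2(Im, Re) = -7.32°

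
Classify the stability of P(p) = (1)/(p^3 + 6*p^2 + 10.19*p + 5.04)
Denominator: p^3 + 6*p^2 + 10.19*p + 5.04 = (p + 1.6)(p + 3.5)(p + 0.9). Poles: -0.9, -1.6, -3.5. Stable (all poles in LHP)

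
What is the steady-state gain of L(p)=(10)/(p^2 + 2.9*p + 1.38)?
DC gain = L(0) = num(0)/den(0) = 10/1.38 = 7.246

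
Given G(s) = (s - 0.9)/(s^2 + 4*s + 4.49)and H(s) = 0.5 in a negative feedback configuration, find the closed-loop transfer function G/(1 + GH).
Closed-loop T = G/(1+GH).
Numerator: G_num * H_den = s - 0.9.
Denominator: G_den * H_den + G_num * H_num = (s^2 + 4*s + 4.49) + (0.5*s - 0.45) = s^2 + 4.5*s + 4.04.
T(s) = (s - 0.9)/(s^2 + 4.5*s + 4.04)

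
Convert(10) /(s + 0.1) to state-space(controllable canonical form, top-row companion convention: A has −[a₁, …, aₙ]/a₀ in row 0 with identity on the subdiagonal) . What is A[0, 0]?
Reachable canonical form for den = s + 0.1: top row of A = -[a₁,a₂,...,aₙ]/a₀, ones on the subdiagonal, zeros elsewhere.
A = [[-0.1]].
A[0,0] = -0.1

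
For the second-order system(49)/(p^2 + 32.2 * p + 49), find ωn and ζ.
Standard form: ωn²/(p²+2ζωn·p+ωn²).
const=49=ωn² → ωn=7, p coeff=32.2=2ζωn → ζ=2.3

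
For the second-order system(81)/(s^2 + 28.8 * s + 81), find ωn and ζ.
Standard form: ωn²/(s²+2ζωn·s+ωn²).
const=81=ωn² → ωn=9, s coeff=28.8=2ζωn → ζ=1.6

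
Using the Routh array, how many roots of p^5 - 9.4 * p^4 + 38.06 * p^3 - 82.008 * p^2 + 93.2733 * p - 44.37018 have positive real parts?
Routh array:
p^5: [1, 38.06, 93.2733]; p^4: [-9.4, -82.008, -44.37018]; p^3: [29.3357, 88.5531]; p^2: [-53.6331, -44.37018]; p^1: [64.2839]; p^0: [-44.37018]
First column: [1, -9.4, 29.3357, -53.6331, 64.2839, -44.37018]. Sign changes = RHP roots = 5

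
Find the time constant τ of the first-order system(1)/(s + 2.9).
First-order system: τ = -1/pole. Pole = -2.9. τ = -1/(-2.9) = 0.3448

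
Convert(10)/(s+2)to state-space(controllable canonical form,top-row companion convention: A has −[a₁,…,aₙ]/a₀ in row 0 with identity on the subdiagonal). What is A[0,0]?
Reachable canonical form for den = s + 2: top row of A = -[a₁,a₂,...,aₙ]/a₀, ones on the subdiagonal, zeros elsewhere.
A = [[-2]].
A[0,0] = -2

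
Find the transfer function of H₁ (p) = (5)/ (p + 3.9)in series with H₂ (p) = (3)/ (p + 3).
Series: H = H₁ · H₂ = (n₁·n₂)/(d₁·d₂).
Num: n₁·n₂ = 15. Den: d₁·d₂ = p^2 + 6.9*p + 11.7.
H(p) = (15)/(p^2 + 6.9*p + 11.7)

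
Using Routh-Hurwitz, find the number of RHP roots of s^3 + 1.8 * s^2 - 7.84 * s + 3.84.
Routh array:
s^3: [1, -7.84]; s^2: [1.8, 3.84]; s^1: [-9.97333]; s^0: [3.84]
First column: [1, 1.8, -9.97333, 3.84]. Sign changes = RHP roots = 2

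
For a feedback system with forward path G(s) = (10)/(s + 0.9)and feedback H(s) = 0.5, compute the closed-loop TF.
Closed-loop T = G/(1+GH).
Numerator: G_num * H_den = 10.
Denominator: G_den * H_den + G_num * H_num = (s + 0.9) + (5) = s + 5.9.
T(s) = (10)/(s + 5.9)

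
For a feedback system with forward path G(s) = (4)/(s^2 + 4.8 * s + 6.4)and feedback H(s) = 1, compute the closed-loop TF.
Closed-loop T = G/(1+GH).
Numerator: G_num * H_den = 4.
Denominator: G_den * H_den + G_num * H_num = (s^2 + 4.8*s + 6.4) + (4) = s^2 + 4.8*s + 10.4.
T(s) = (4)/(s^2 + 4.8*s + 10.4)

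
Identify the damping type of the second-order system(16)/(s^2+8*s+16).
Standard form: ωn²/(s²+2ζωn·s+ωn²) gives ωn=4, ζ=1.
Critically damped (ζ = 1)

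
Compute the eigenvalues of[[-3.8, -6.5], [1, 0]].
Eigenvalues solve det(λI - A) = 0.
Characteristic polynomial: λ^2 + 3.8*λ + 6.5 = 0.
Roots: -1.9 + 1.7j, -1.9 - 1.7j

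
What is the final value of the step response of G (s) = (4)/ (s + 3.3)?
FVT: lim_{t→∞} y(t) = lim_{s→0} s*Y(s) where Y(s) = G(s)/s.
= lim_{s→0} G(s) = G(0) = num(0)/den(0) = 4/3.3 = 1.212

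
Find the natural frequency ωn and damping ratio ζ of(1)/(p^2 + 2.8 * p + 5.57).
Underdamped: complex pole -1.4 + 1.9j. ωn = |pole| = 2.36, ζ = -Re(pole)/ωn = 0.5932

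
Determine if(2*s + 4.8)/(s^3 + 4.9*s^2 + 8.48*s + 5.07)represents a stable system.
Denominator: s^3 + 4.9*s^2 + 8.48*s + 5.07 = (s + 1.5)(s^2 + 3.4*s + 3.38). Poles: -1.5, -1.7 + 0.7j, -1.7 - 0.7j. All Re(p)<0: Yes (stable)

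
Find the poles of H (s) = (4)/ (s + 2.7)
Set denominator = 0: s + 2.7 = 0 → Poles: -2.7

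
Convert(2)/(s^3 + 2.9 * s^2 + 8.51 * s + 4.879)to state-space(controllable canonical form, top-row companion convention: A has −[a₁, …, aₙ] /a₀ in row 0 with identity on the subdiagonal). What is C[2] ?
Reachable canonical form: C = numerator coefficients (right-aligned, zero-padded to length n).
num = 2, C = [[0, 0, 2]].
C[2] = 2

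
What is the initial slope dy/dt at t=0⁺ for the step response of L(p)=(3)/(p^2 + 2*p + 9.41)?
IVT: y'(0⁺) = lim_{p→∞} p²·Y(p) = lim_{p→∞} p·L(p).
deg(num) = 0, deg(den) = 2, relative degree = 2 ≥ 2, so p·L(p) → 0. Initial slope = 0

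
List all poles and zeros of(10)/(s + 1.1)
Set denominator = 0: s + 1.1 = 0 → Poles: -1.1
Numerator is a nonzero constant (10) → Zeros: none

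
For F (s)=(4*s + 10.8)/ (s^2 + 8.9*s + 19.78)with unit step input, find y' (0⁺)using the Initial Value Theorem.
IVT: y'(0⁺) = lim_{s→∞} s²·Y(s) = lim_{s→∞} s·F(s).
deg(num) = 1, deg(den) = 2, relative degree = 1, so s·F(s) → (leading num)/(leading den) = 4/1 = 4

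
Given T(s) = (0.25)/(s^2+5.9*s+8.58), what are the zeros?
Numerator is a nonzero constant (0.25) → Zeros: none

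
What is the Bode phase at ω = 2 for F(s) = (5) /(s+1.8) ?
Substitute s = j*2: F(j2) = 1.24309 - 1.38122j.
∠F(j2) = atan2(Im, Re) = atan2(-1.38122, 1.24309) = -48.01°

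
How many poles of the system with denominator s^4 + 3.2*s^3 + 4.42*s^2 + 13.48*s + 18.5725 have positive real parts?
s^4 + 3.2*s^3 + 4.42*s^2 + 13.48*s + 18.5725 = (s + 2.3)(s + 1.9)(s^2 - s + 4.25). Poles: -1.9, -2.3, 0.5 + 2j, 0.5 - 2j. RHP poles (Re>0): 2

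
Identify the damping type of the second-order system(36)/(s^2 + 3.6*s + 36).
Standard form: ωn²/(s²+2ζωn·s+ωn²) gives ωn=6, ζ=0.3.
Underdamped (ζ = 0.3 < 1)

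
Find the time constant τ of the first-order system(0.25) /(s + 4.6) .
First-order system: τ = -1/pole. Pole = -4.6. τ = -1/(-4.6) = 0.2174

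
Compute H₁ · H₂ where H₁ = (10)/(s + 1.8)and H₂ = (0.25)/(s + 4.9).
Series: H = H₁ · H₂ = (n₁·n₂)/(d₁·d₂).
Num: n₁·n₂ = 2.5. Den: d₁·d₂ = s^2 + 6.7*s + 8.82.
H(s) = (2.5)/(s^2 + 6.7*s + 8.82)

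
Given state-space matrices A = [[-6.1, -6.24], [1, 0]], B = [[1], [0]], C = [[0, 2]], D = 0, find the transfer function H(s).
H(s) = C(sI - A)⁻¹B + D.
Characteristic polynomial det(sI - A) = s^2 + 6.1*s + 6.24.
Numerator from C·adj(sI-A)·B + D·det(sI-A) = 2.
H(s) = (2)/(s^2 + 6.1*s + 6.24)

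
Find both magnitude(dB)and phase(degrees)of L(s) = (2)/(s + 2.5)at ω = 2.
Substitute s = j*2: L(j2) = 0.487805 - 0.390244j.
|L| = 20*log₁₀(sqrt(Re²+Im²)) = -4.09 dB.
∠L = atan2(Im, Re) = -38.66°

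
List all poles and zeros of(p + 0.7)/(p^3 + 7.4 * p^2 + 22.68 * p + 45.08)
Set denominator = 0: p^3 + 7.4*p^2 + 22.68*p + 45.08 = (p + 4.6)(p^2 + 2.8*p + 9.8) = 0 → Poles: -1.4 + 2.8j, -1.4 - 2.8j, -4.6
Set numerator = 0: p + 0.7 = 0 → Zeros: -0.7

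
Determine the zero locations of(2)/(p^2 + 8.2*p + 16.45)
Numerator is a nonzero constant (2) → Zeros: none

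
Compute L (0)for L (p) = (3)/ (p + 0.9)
DC gain = L(0) = num(0)/den(0) = 3/0.9 = 3.333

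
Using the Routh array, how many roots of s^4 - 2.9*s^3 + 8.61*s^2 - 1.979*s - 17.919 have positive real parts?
Routh array:
s^4: [1, 8.61, -17.919]; s^3: [-2.9, -1.979]; s^2: [7.92759, -17.919]; s^1: [-8.53397]; s^0: [-17.919]
First column: [1, -2.9, 7.92759, -8.53397, -17.919]. Sign changes = RHP roots = 3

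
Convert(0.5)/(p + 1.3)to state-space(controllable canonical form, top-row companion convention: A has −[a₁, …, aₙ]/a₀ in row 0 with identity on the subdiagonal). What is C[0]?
Reachable canonical form: C = numerator coefficients (right-aligned, zero-padded to length n).
num = 0.5, C = [[0.5]].
C[0] = 0.5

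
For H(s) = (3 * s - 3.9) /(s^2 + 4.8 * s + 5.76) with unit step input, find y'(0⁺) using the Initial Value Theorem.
IVT: y'(0⁺) = lim_{s→∞} s²·Y(s) = lim_{s→∞} s·H(s).
deg(num) = 1, deg(den) = 2, relative degree = 1, so s·H(s) → (leading num)/(leading den) = 3/1 = 3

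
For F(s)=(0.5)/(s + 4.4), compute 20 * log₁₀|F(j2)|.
Substitute s = j*2: F(j2) = 0.0941781 - 0.0428082j.
|F(j2)| = sqrt(Re² + Im²) = 0.1035.
20*log₁₀(0.1035) = -19.71 dB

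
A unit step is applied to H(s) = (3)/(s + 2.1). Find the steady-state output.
FVT: lim_{t→∞} y(t) = lim_{s→0} s*Y(s) where Y(s) = H(s)/s.
= lim_{s→0} H(s) = H(0) = num(0)/den(0) = 3/2.1 = 1.429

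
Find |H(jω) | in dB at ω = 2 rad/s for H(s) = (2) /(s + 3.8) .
Substitute s = j*2: H(j2) = 0.412148 - 0.21692j.
|H(j2)| = sqrt(Re² + Im²) = 0.4657.
20*log₁₀(0.4657) = -6.64 dB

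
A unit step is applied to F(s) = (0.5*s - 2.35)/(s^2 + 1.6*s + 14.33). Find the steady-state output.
FVT: lim_{t→∞} y(t) = lim_{s→0} s*Y(s) where Y(s) = F(s)/s.
= lim_{s→0} F(s) = F(0) = num(0)/den(0) = -2.35/14.33 = -0.164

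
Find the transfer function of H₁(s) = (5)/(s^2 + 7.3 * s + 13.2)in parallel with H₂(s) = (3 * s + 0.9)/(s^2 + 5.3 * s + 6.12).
Parallel: H = H₁ + H₂ = (n₁·d₂ + n₂·d₁)/(d₁·d₂).
n₁·d₂ = 5*s^2 + 26.5*s + 30.6. n₂·d₁ = 3*s^3 + 22.8*s^2 + 46.17*s + 11.88. Sum = 3*s^3 + 27.8*s^2 + 72.67*s + 42.48. d₁·d₂ = s^4 + 12.6*s^3 + 58.01*s^2 + 114.636*s + 80.784.
H(s) = (3*s^3 + 27.8*s^2 + 72.67*s + 42.48)/(s^4 + 12.6*s^3 + 58.01*s^2 + 114.636*s + 80.784)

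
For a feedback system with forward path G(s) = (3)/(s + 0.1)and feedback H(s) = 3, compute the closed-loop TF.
Closed-loop T = G/(1+GH).
Numerator: G_num * H_den = 3.
Denominator: G_den * H_den + G_num * H_num = (s + 0.1) + (9) = s + 9.1.
T(s) = (3)/(s + 9.1)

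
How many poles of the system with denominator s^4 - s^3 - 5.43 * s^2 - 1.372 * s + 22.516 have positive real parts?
s^4 - s^3 - 5.43*s^2 - 1.372*s + 22.516 = (s^2 - 4.4*s + 5.2)(s^2 + 3.4*s + 4.33). Poles: -1.7 + 1.2j, -1.7 - 1.2j, 2.2 + 0.6j, 2.2 - 0.6j. RHP poles (Re>0): 2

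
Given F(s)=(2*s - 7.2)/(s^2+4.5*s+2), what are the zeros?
Set numerator = 0: 2*s - 7.2 = 0 → Zeros: 3.6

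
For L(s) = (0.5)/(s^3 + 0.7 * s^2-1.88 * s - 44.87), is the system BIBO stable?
Denominator: s^3 + 0.7*s^2 - 1.88*s - 44.87 = (s - 3.5)(s^2 + 4.2*s + 12.82). Poles: -2.1 + 2.9j, -2.1 - 2.9j, 3.5. All Re(p)<0: No (unstable)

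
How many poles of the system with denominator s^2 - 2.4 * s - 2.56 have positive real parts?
s^2 - 2.4*s - 2.56 = (s - 3.2)(s + 0.8). Poles: -0.8, 3.2. RHP poles (Re>0): 1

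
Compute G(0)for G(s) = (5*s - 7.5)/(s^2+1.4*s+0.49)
DC gain = G(0) = num(0)/den(0) = -7.5/0.49 = -15.31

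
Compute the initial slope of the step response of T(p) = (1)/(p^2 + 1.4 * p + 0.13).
IVT: y'(0⁺) = lim_{p→∞} p²·Y(p) = lim_{p→∞} p·T(p).
deg(num) = 0, deg(den) = 2, relative degree = 2 ≥ 2, so p·T(p) → 0. Initial slope = 0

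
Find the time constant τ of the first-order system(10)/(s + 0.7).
First-order system: τ = -1/pole. Pole = -0.7. τ = -1/(-0.7) = 1.429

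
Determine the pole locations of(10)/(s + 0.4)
Set denominator = 0: s + 0.4 = 0 → Poles: -0.4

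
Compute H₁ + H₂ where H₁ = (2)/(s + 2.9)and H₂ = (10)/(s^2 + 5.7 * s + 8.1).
Parallel: H = H₁ + H₂ = (n₁·d₂ + n₂·d₁)/(d₁·d₂).
n₁·d₂ = 2*s^2 + 11.4*s + 16.2. n₂·d₁ = 10*s + 29. Sum = 2*s^2 + 21.4*s + 45.2. d₁·d₂ = s^3 + 8.6*s^2 + 24.63*s + 23.49.
H(s) = (2*s^2 + 21.4*s + 45.2)/(s^3 + 8.6*s^2 + 24.63*s + 23.49)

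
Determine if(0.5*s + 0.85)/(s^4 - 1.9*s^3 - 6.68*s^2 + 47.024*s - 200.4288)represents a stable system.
Denominator: s^4 - 1.9*s^3 - 6.68*s^2 + 47.024*s - 200.4288 = (s + 4.4)(s - 3.9)(s^2 - 2.4*s + 11.68). Poles: -4.4, 1.2 + 3.2j, 1.2 - 3.2j, 3.9. All Re(p)<0: No (unstable)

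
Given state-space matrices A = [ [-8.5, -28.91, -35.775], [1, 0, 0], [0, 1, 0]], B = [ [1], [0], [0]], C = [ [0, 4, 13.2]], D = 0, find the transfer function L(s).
L(s) = C(sI - A)⁻¹B + D.
Characteristic polynomial det(sI - A) = s^3 + 8.5*s^2 + 28.91*s + 35.775.
Numerator from C·adj(sI-A)·B + D·det(sI-A) = 4*s + 13.2.
L(s) = (4*s + 13.2)/(s^3 + 8.5*s^2 + 28.91*s + 35.775)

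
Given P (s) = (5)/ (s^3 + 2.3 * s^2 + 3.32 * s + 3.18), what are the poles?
Set denominator = 0: s^3 + 2.3*s^2 + 3.32*s + 3.18 = (s + 1.5)(s^2 + 0.8*s + 2.12) = 0 → Poles: -0.4 + 1.4j, -0.4 - 1.4j, -1.5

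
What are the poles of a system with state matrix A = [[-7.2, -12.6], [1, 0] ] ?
Eigenvalues solve det(λI - A) = 0.
Characteristic polynomial: λ^2 + 7.2*λ + 12.6 = 0.
Factor: (λ + 4.2)(λ + 3) = 0.
Roots: -3, -4.2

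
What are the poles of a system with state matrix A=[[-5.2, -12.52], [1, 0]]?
Eigenvalues solve det(λI - A) = 0.
Characteristic polynomial: λ^2 + 5.2*λ + 12.52 = 0.
Roots: -2.6 + 2.4j, -2.6 - 2.4j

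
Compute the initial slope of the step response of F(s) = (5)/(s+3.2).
IVT: y'(0⁺) = lim_{s→∞} s²·Y(s) = lim_{s→∞} s·F(s).
deg(num) = 0, deg(den) = 1, relative degree = 1, so s·F(s) → (leading num)/(leading den) = 5/1 = 5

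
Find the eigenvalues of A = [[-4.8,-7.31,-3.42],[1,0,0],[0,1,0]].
Eigenvalues solve det(λI - A) = 0.
Characteristic polynomial: λ^3 + 4.8*λ^2 + 7.31*λ + 3.42 = 0.
Factor: (λ + 1.9)(λ + 2)(λ + 0.9) = 0.
Roots: -0.9, -1.9, -2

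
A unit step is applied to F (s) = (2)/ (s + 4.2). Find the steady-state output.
FVT: lim_{t→∞} y(t) = lim_{s→0} s*Y(s) where Y(s) = F(s)/s.
= lim_{s→0} F(s) = F(0) = num(0)/den(0) = 2/4.2 = 0.4762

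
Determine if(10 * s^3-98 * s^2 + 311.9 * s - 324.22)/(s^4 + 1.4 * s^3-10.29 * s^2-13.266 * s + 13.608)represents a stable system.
Denominator: s^4 + 1.4*s^3 - 10.29*s^2 - 13.266*s + 13.608 = (s - 3)(s - 0.7)(s + 2.7)(s + 2.4). Poles: -2.4, -2.7, 0.7, 3. All Re(p)<0: No (unstable)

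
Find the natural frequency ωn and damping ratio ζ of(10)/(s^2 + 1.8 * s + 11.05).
Underdamped: complex pole -0.9 + 3.2j. ωn = |pole| = 3.324, ζ = -Re(pole)/ωn = 0.2707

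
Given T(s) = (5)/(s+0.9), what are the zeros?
Numerator is a nonzero constant (5) → Zeros: none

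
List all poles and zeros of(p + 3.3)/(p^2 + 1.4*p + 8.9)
Set denominator = 0: p^2 + 1.4*p + 8.9 = 0 → Poles: -0.7 + 2.9j, -0.7 - 2.9j
Set numerator = 0: p + 3.3 = 0 → Zeros: -3.3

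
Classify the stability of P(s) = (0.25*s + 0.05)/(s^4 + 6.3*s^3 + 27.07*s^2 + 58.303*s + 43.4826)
Denominator: s^4 + 6.3*s^3 + 27.07*s^2 + 58.303*s + 43.4826 = (s + 1.8)(s + 1.7)(s^2 + 2.8*s + 14.21). Poles: -1.4 + 3.5j, -1.4 - 3.5j, -1.7, -1.8. Stable (all poles in LHP)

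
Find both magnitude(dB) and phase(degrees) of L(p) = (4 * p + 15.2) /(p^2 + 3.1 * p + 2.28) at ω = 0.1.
Substitute p = j*0.1: L(j0.1) = 6.59707 - 0.724709j.
|L| = 20*log₁₀(sqrt(Re²+Im²)) = 16.44 dB.
∠L = atan2(Im, Re) = -6.27°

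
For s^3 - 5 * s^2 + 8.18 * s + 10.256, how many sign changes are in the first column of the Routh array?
Routh array:
s^3: [1, 8.18]; s^2: [-5, 10.256]; s^1: [10.2312]; s^0: [10.256]
First column: [1, -5, 10.2312, 10.256]. Sign changes = 2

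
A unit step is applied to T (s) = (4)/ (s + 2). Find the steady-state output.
FVT: lim_{t→∞} y(t) = lim_{s→0} s*Y(s) where Y(s) = T(s)/s.
= lim_{s→0} T(s) = T(0) = num(0)/den(0) = 4/2 = 2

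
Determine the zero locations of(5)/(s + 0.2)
Numerator is a nonzero constant (5) → Zeros: none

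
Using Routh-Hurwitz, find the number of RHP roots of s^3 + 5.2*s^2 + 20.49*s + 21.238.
Routh array:
s^3: [1, 20.49]; s^2: [5.2, 21.238]; s^1: [16.4058]; s^0: [21.238]
First column: [1, 5.2, 16.4058, 21.238]. Sign changes = RHP roots = 0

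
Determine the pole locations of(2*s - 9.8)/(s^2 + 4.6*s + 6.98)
Set denominator = 0: s^2 + 4.6*s + 6.98 = 0 → Poles: -2.3 + 1.3j, -2.3 - 1.3j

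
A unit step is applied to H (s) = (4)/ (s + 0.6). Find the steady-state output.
FVT: lim_{t→∞} y(t) = lim_{s→0} s*Y(s) where Y(s) = H(s)/s.
= lim_{s→0} H(s) = H(0) = num(0)/den(0) = 4/0.6 = 6.667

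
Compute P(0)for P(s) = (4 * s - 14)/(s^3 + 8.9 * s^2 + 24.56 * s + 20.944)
DC gain = P(0) = num(0)/den(0) = -14/20.944 = -0.6684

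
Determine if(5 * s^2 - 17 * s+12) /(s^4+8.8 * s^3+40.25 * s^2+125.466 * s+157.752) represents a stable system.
Denominator: s^4 + 8.8*s^3 + 40.25*s^2 + 125.466*s + 157.752 = (s + 2.4)(s + 4.2)(s^2 + 2.2*s + 15.65). Poles: -1.1 + 3.8j, -1.1 - 3.8j, -2.4, -4.2. All Re(p)<0: Yes (stable)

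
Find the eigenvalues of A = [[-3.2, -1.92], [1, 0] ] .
Eigenvalues solve det(λI - A) = 0.
Characteristic polynomial: λ^2 + 3.2*λ + 1.92 = 0.
Factor: (λ + 0.8)(λ + 2.4) = 0.
Roots: -0.8, -2.4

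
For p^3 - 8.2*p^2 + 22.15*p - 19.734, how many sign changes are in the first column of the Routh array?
Routh array:
p^3: [1, 22.15]; p^2: [-8.2, -19.734]; p^1: [19.7434]; p^0: [-19.734]
First column: [1, -8.2, 19.7434, -19.734]. Sign changes = 3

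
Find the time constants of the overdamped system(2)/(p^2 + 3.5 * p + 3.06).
Overdamped: real poles at -1.8, -1.7. τ = -1/pole → τ₁ = 0.5556, τ₂ = 0.5882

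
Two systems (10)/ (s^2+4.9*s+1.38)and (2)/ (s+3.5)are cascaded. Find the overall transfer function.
Series: H = H₁ · H₂ = (n₁·n₂)/(d₁·d₂).
Num: n₁·n₂ = 20. Den: d₁·d₂ = s^3 + 8.4*s^2 + 18.53*s + 4.83.
H(s) = (20)/(s^3 + 8.4*s^2 + 18.53*s + 4.83)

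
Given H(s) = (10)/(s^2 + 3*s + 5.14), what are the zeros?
Numerator is a nonzero constant (10) → Zeros: none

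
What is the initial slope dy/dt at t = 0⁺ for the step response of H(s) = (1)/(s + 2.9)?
IVT: y'(0⁺) = lim_{s→∞} s²·Y(s) = lim_{s→∞} s·H(s).
deg(num) = 0, deg(den) = 1, relative degree = 1, so s·H(s) → (leading num)/(leading den) = 1/1 = 1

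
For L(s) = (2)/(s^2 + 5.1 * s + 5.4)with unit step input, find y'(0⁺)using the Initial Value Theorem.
IVT: y'(0⁺) = lim_{s→∞} s²·Y(s) = lim_{s→∞} s·L(s).
deg(num) = 0, deg(den) = 2, relative degree = 2 ≥ 2, so s·L(s) → 0. Initial slope = 0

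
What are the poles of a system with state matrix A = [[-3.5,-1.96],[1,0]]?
Eigenvalues solve det(λI - A) = 0.
Characteristic polynomial: λ^2 + 3.5*λ + 1.96 = 0.
Factor: (λ + 2.8)(λ + 0.7) = 0.
Roots: -0.7, -2.8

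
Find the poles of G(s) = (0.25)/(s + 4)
Set denominator = 0: s + 4 = 0 → Poles: -4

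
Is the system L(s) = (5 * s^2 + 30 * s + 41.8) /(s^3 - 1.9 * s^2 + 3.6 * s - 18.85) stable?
Denominator: s^3 - 1.9*s^2 + 3.6*s - 18.85 = (s - 2.9)(s^2 + s + 6.5). Poles: -0.5 + 2.5j, -0.5 - 2.5j, 2.9. All Re(p)<0: No (unstable)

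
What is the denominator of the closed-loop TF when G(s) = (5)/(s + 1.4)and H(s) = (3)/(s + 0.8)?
Characteristic poly = G_den * H_den + G_num * H_num = (s^2 + 2.2*s + 1.12) + (15) = s^2 + 2.2*s + 16.12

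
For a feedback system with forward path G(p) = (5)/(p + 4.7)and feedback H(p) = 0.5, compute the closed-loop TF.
Closed-loop T = G/(1+GH).
Numerator: G_num * H_den = 5.
Denominator: G_den * H_den + G_num * H_num = (p + 4.7) + (2.5) = p + 7.2.
T(p) = (5)/(p + 7.2)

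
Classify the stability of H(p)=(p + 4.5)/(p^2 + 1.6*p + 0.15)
Denominator: p^2 + 1.6*p + 0.15 = (p + 0.1)(p + 1.5). Poles: -0.1, -1.5. Stable (all poles in LHP)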